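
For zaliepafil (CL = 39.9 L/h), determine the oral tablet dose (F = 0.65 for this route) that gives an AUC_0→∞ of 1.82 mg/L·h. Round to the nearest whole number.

Dose = CL × AUC_0→∞ / F
     = 39.9 × 1.82 / 0.65 = 111.72 mg

Dose = 112 mg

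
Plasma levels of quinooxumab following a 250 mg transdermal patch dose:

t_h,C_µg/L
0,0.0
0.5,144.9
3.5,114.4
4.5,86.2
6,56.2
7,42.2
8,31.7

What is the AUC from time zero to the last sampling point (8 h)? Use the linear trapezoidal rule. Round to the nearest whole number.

Trapezoidal AUC_0→8:
  [0→0.5]: (0.0+144.9)/2 × 0.5 = 36.225
  [0.5→3.5]: (144.9+114.4)/2 × 3 = 388.95
  [3.5→4.5]: (114.4+86.2)/2 × 1 = 100.3
  [4.5→6]: (86.2+56.2)/2 × 1.5 = 106.8
  [6→7]: (56.2+42.2)/2 × 1 = 49.2
  [7→8]: (42.2+31.7)/2 × 1 = 36.95
  Sum = 718.425 µg/L·h

AUC = 718 µg/L·h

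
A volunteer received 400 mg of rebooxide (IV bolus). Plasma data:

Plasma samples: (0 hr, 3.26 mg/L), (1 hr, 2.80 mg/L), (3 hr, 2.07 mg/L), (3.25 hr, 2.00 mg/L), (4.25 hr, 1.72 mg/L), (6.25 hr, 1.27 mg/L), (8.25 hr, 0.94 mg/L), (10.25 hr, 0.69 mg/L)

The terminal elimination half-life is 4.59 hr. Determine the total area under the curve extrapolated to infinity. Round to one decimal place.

Trapezoidal AUC_0→10.25:
  [0→1]: (3.26+2.80)/2 × 1 = 3.03
  [1→3]: (2.80+2.07)/2 × 2 = 4.87
  [3→3.25]: (2.07+2.00)/2 × 0.25 = 0.50875
  [3.25→4.25]: (2.00+1.72)/2 × 1 = 1.86
  [4.25→6.25]: (1.72+1.27)/2 × 2 = 2.99
  [6.25→8.25]: (1.27+0.94)/2 × 2 = 2.21
  [8.25→10.25]: (0.94+0.69)/2 × 2 = 1.63
  Sum = 17.09875 mg/L·hr
k_e = ln2 / t½ = 0.693147 / 4.59 = 0.1510 hr^-1
Extrapolated tail: C_last / k_e = 0.69 / 0.151 = 4.570
AUC_0→∞ = 17.09875 + 4.570 = 21.66875 mg/L·hr

AUC = 21.7 mg/L·hr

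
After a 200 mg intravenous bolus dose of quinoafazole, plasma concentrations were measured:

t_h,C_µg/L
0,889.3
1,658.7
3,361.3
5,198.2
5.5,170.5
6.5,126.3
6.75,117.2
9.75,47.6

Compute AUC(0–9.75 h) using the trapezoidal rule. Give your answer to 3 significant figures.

AUC = 2870 µg/L·h

Trapezoidal AUC_0→9.75:
  [0→1]: (889.3+658.7)/2 × 1 = 774.0
  [1→3]: (658.7+361.3)/2 × 2 = 1020.0
  [3→5]: (361.3+198.2)/2 × 2 = 559.5
  [5→5.5]: (198.2+170.5)/2 × 0.5 = 92.175
  [5.5→6.5]: (170.5+126.3)/2 × 1 = 148.4
  [6.5→6.75]: (126.3+117.2)/2 × 0.25 = 30.4375
  [6.75→9.75]: (117.2+47.6)/2 × 3 = 247.2
  Sum = 2871.7125 µg/L·h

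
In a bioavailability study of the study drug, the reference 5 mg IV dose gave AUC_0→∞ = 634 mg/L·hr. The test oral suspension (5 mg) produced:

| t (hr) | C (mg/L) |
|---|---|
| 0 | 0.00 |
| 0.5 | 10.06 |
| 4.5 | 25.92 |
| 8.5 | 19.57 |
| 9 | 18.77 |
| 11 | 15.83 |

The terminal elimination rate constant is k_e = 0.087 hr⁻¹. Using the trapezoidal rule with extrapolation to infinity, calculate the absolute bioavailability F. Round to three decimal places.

Trapezoidal AUC_0→11 (oral suspension):
  [0→0.5]: (0.00+10.06)/2 × 0.5 = 2.515
  [0.5→4.5]: (10.06+25.92)/2 × 4 = 71.96
  [4.5→8.5]: (25.92+19.57)/2 × 4 = 90.98
  [8.5→9]: (19.57+18.77)/2 × 0.5 = 9.585
  [9→11]: (18.77+15.83)/2 × 2 = 34.6
  Sum = 209.64 mg/L·hr
Tail: C_last/k_e = 15.83/0.087 = 181.954
AUC_0→∞ (oral suspension) = 209.64 + 181.954 = 391.594 mg/L·hr
F = (AUC_ev/D_ev)/(AUC_iv/D_iv) = (391.594/5)/(634/5) = 78.3188/126.8 = 0.6177

F = 0.618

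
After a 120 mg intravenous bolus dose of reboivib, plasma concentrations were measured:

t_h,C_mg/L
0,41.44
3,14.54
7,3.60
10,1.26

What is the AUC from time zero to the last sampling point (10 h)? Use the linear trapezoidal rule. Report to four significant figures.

AUC = 127.5 mg/L·h

Trapezoidal AUC_0→10:
  [0→3]: (41.44+14.54)/2 × 3 = 83.97
  [3→7]: (14.54+3.60)/2 × 4 = 36.28
  [7→10]: (3.60+1.26)/2 × 3 = 7.29
  Sum = 127.54 mg/L·h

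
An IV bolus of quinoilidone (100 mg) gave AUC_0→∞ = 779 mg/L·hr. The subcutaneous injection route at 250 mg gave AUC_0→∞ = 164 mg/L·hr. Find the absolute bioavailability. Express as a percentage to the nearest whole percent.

F = (AUC_ev / D_ev) / (AUC_iv / D_iv)
  = (164/250) / (779/100)
  = 0.656 / 7.79 = 0.0842
  = 8.42%

F = 8%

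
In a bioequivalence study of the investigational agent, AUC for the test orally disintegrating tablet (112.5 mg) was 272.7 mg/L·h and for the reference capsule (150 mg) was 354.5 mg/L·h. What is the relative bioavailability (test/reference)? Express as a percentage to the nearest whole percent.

F_rel = 103%

F_rel = (AUC_test/D_test) / (AUC_ref/D_ref)
      = (272.7/112.5) / (354.5/150)
      = 2.424 / 2.36333 = 1.0257 = 102.57%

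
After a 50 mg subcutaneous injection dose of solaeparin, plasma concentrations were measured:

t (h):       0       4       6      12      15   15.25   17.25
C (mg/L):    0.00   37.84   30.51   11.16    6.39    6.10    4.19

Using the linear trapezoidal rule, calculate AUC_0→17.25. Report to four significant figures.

Trapezoidal AUC_0→17.25:
  [0→4]: (0.00+37.84)/2 × 4 = 75.68
  [4→6]: (37.84+30.51)/2 × 2 = 68.35
  [6→12]: (30.51+11.16)/2 × 6 = 125.01
  [12→15]: (11.16+6.39)/2 × 3 = 26.325
  [15→15.25]: (6.39+6.10)/2 × 0.25 = 1.56125
  [15.25→17.25]: (6.10+4.19)/2 × 2 = 10.29
  Sum = 307.21625 mg/L·h

AUC = 307.2 mg/L·h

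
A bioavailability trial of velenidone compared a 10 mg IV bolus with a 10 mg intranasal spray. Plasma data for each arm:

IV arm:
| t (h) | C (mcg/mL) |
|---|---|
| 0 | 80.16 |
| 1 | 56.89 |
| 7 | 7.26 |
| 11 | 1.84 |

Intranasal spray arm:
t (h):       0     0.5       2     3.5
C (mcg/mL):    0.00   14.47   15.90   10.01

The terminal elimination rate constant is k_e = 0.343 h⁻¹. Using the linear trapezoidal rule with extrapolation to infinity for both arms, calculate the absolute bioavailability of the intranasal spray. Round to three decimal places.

F = 0.264

Trapezoidal AUC_0→11 (IV):
  [0→1]: (80.16+56.89)/2 × 1 = 68.525
  [1→7]: (56.89+7.26)/2 × 6 = 192.45
  [7→11]: (7.26+1.84)/2 × 4 = 18.2
  Sum = 279.175 mcg/mL·h
IV tail: 1.84/0.343 = 5.364; AUC_iv,0→∞ = 279.175 + 5.364 = 284.539 mcg/mL·h
Trapezoidal AUC_0→3.5 (intranasal spray):
  [0→0.5]: (0.00+14.47)/2 × 0.5 = 3.6175
  [0.5→2]: (14.47+15.90)/2 × 1.5 = 22.7775
  [2→3.5]: (15.90+10.01)/2 × 1.5 = 19.4325
  Sum = 45.8275 mcg/mL·h
intranasal spray tail: 10.01/0.343 = 29.184; AUC_ev,0→∞ = 45.8275 + 29.184 = 75.0115 mcg/mL·h
F = (AUC_ev/D_ev)/(AUC_iv/D_iv) = (75.0115/10)/(284.539/10) = 7.50115/28.4539 = 0.2636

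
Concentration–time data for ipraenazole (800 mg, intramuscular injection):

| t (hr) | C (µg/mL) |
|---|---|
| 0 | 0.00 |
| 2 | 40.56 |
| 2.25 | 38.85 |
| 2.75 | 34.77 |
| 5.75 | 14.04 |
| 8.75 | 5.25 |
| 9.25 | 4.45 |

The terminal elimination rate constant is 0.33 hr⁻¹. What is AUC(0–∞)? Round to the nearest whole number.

AUC = 187 µg/mL·hr

Trapezoidal AUC_0→9.25:
  [0→2]: (0.00+40.56)/2 × 2 = 40.56
  [2→2.25]: (40.56+38.85)/2 × 0.25 = 9.92625
  [2.25→2.75]: (38.85+34.77)/2 × 0.5 = 18.405
  [2.75→5.75]: (34.77+14.04)/2 × 3 = 73.215
  [5.75→8.75]: (14.04+5.25)/2 × 3 = 28.935
  [8.75→9.25]: (5.25+4.45)/2 × 0.5 = 2.425
  Sum = 173.46625 µg/mL·hr
Extrapolated tail: C_last / k_e = 4.45 / 0.33 = 13.485
AUC_0→∞ = 173.46625 + 13.485 = 186.95125 µg/mL·hr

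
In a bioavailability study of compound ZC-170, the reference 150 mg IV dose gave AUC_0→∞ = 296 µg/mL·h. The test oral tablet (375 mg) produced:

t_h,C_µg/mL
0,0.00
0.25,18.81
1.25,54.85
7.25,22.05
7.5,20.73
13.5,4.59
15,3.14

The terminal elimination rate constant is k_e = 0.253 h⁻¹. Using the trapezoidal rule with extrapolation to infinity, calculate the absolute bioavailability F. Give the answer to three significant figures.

Trapezoidal AUC_0→15 (oral tablet):
  [0→0.25]: (0.00+18.81)/2 × 0.25 = 2.35125
  [0.25→1.25]: (18.81+54.85)/2 × 1 = 36.83
  [1.25→7.25]: (54.85+22.05)/2 × 6 = 230.7
  [7.25→7.5]: (22.05+20.73)/2 × 0.25 = 5.3475
  [7.5→13.5]: (20.73+4.59)/2 × 6 = 75.96
  [13.5→15]: (4.59+3.14)/2 × 1.5 = 5.7975
  Sum = 356.98625 µg/mL·h
Tail: C_last/k_e = 3.14/0.253 = 12.411
AUC_0→∞ (oral tablet) = 356.98625 + 12.411 = 369.39725 µg/mL·h
F = (AUC_ev/D_ev)/(AUC_iv/D_iv) = (369.39725/375)/(296/150) = 0.985059/1.97333 = 0.4992

F = 0.499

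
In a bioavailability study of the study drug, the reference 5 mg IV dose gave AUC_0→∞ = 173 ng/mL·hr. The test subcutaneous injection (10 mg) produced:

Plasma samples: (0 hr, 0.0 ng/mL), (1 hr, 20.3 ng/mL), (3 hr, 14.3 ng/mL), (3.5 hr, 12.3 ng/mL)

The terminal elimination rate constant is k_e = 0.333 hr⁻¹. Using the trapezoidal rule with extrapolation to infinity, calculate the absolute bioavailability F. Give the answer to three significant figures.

F = 0.255

Trapezoidal AUC_0→3.5 (subcutaneous injection):
  [0→1]: (0.0+20.3)/2 × 1 = 10.15
  [1→3]: (20.3+14.3)/2 × 2 = 34.6
  [3→3.5]: (14.3+12.3)/2 × 0.5 = 6.65
  Sum = 51.4 ng/mL·hr
Tail: C_last/k_e = 12.3/0.333 = 36.937
AUC_0→∞ (subcutaneous injection) = 51.4 + 36.937 = 88.337 ng/mL·hr
F = (AUC_ev/D_ev)/(AUC_iv/D_iv) = (88.337/10)/(173/5) = 8.8337/34.6 = 0.2553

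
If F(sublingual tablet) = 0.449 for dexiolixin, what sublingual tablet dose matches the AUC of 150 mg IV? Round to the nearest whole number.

D_sublingual = 334 mg

For equal systemic exposure: F × D_ev = D_iv
D_ev = D_iv / F = 150 / 0.449 = 334.076 mg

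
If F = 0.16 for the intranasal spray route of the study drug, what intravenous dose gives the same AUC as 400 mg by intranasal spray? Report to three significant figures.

Systemic exposure from an extravascular dose = F × D_ev, so the equivalent IV dose is F × D_ev.
D_iv = F × D_ev = 0.16 × 400 = 64 mg

D_iv = 64.0 mg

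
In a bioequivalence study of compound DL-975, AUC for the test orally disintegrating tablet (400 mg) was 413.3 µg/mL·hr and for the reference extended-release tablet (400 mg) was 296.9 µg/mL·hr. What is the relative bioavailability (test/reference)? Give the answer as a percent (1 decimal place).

F_rel = 139.2%

F_rel = (AUC_test/D_test) / (AUC_ref/D_ref)
      = (413.3/400) / (296.9/400)
      = 1.03325 / 0.74225 = 1.3921 = 139.21%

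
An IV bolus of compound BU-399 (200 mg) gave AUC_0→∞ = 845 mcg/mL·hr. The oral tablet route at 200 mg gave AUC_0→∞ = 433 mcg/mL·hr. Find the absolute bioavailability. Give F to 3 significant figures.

F = 0.512

F = (AUC_ev / D_ev) / (AUC_iv / D_iv)
  = (433/200) / (845/200)
  = 2.165 / 4.225 = 0.5124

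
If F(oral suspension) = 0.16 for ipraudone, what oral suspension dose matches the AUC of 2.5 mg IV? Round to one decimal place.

D_oral = 15.6 mg

For equal systemic exposure: F × D_ev = D_iv
D_ev = D_iv / F = 2.5 / 0.16 = 15.625 mg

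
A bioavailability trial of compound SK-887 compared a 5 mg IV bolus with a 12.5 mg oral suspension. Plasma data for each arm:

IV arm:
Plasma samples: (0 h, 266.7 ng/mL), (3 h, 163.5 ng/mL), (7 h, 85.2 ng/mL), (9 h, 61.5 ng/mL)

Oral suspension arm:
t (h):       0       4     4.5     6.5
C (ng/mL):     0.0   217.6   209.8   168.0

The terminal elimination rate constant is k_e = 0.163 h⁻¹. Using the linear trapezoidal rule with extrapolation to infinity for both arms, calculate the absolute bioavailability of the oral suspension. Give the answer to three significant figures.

F = 0.468

Trapezoidal AUC_0→9 (IV):
  [0→3]: (266.7+163.5)/2 × 3 = 645.3
  [3→7]: (163.5+85.2)/2 × 4 = 497.4
  [7→9]: (85.2+61.5)/2 × 2 = 146.7
  Sum = 1289.4 ng/mL·h
IV tail: 61.5/0.163 = 377.301; AUC_iv,0→∞ = 1289.4 + 377.301 = 1666.701 ng/mL·h
Trapezoidal AUC_0→6.5 (oral suspension):
  [0→4]: (0.0+217.6)/2 × 4 = 435.2
  [4→4.5]: (217.6+209.8)/2 × 0.5 = 106.85
  [4.5→6.5]: (209.8+168.0)/2 × 2 = 377.8
  Sum = 919.85 ng/mL·h
oral suspension tail: 168.0/0.163 = 1030.675; AUC_ev,0→∞ = 919.85 + 1030.675 = 1950.525 ng/mL·h
F = (AUC_ev/D_ev)/(AUC_iv/D_iv) = (1950.525/12.5)/(1666.701/5) = 156.042/333.3402 = 0.4681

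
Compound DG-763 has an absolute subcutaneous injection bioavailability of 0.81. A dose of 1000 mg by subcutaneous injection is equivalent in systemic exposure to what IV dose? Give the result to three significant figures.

D_iv = 810 mg

Systemic exposure from an extravascular dose = F × D_ev, so the equivalent IV dose is F × D_ev.
D_iv = F × D_ev = 0.81 × 1000 = 810 mg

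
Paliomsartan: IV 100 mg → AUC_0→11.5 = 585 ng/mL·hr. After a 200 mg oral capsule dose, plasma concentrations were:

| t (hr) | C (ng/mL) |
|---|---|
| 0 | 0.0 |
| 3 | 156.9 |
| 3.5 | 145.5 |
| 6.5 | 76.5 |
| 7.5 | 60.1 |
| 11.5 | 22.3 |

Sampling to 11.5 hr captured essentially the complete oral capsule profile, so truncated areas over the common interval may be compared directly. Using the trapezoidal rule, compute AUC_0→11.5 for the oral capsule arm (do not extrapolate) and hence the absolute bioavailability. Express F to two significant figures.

F = 0.75

Trapezoidal AUC_0→11.5 (oral capsule):
  [0→3]: (0.0+156.9)/2 × 3 = 235.35
  [3→3.5]: (156.9+145.5)/2 × 0.5 = 75.6
  [3.5→6.5]: (145.5+76.5)/2 × 3 = 333.0
  [6.5→7.5]: (76.5+60.1)/2 × 1 = 68.3
  [7.5→11.5]: (60.1+22.3)/2 × 4 = 164.8
  Sum = 877.05 ng/mL·hr
F = (AUC_ev/D_ev)/(AUC_iv/D_iv) = (877.05/200)/(585/100) = 4.38525/5.85 = 0.7496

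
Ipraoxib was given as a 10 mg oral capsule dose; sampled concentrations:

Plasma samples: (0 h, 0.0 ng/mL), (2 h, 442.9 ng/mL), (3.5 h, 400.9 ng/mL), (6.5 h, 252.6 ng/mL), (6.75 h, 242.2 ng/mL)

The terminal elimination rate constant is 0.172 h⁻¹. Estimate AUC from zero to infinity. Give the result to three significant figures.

Trapezoidal AUC_0→6.75:
  [0→2]: (0.0+442.9)/2 × 2 = 442.9
  [2→3.5]: (442.9+400.9)/2 × 1.5 = 632.85
  [3.5→6.5]: (400.9+252.6)/2 × 3 = 980.25
  [6.5→6.75]: (252.6+242.2)/2 × 0.25 = 61.85
  Sum = 2117.85 ng/mL·h
Extrapolated tail: C_last / k_e = 242.2 / 0.172 = 1408.140
AUC_0→∞ = 2117.85 + 1408.140 = 3525.99 ng/mL·h

AUC = 3530 ng/mL·h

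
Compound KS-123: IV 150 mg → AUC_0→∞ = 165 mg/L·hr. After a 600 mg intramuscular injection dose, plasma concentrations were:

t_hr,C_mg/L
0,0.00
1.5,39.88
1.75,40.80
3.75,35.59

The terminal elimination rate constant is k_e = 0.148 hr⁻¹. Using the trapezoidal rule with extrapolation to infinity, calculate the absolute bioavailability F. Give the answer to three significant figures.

F = 0.541

Trapezoidal AUC_0→3.75 (intramuscular injection):
  [0→1.5]: (0.00+39.88)/2 × 1.5 = 29.91
  [1.5→1.75]: (39.88+40.80)/2 × 0.25 = 10.085
  [1.75→3.75]: (40.80+35.59)/2 × 2 = 76.39
  Sum = 116.385 mg/L·hr
Tail: C_last/k_e = 35.59/0.148 = 240.473
AUC_0→∞ (intramuscular injection) = 116.385 + 240.473 = 356.858 mg/L·hr
F = (AUC_ev/D_ev)/(AUC_iv/D_iv) = (356.858/600)/(165/150) = 0.594763/1.1 = 0.5407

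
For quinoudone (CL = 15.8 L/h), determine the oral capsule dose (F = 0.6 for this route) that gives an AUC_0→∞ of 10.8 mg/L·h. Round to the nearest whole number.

Dose = CL × AUC_0→∞ / F
     = 15.8 × 10.8 / 0.6 = 284.4 mg

Dose = 284 mg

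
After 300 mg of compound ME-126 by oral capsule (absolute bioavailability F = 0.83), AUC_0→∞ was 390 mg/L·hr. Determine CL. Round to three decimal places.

CL = F × Dose / AUC_0→∞
   = 0.83 × 300 / 390 = 0.638462 L/hr

CL = 0.638 L/hr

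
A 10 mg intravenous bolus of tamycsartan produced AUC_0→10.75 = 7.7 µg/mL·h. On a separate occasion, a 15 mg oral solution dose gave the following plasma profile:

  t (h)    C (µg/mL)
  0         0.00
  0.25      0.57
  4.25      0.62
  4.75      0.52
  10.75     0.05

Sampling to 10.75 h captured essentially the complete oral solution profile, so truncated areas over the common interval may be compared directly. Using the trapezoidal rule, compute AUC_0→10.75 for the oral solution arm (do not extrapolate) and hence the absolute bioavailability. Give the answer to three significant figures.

F = 0.385

Trapezoidal AUC_0→10.75 (oral solution):
  [0→0.25]: (0.00+0.57)/2 × 0.25 = 0.07125
  [0.25→4.25]: (0.57+0.62)/2 × 4 = 2.38
  [4.25→4.75]: (0.62+0.52)/2 × 0.5 = 0.285
  [4.75→10.75]: (0.52+0.05)/2 × 6 = 1.71
  Sum = 4.44625 µg/mL·h
F = (AUC_ev/D_ev)/(AUC_iv/D_iv) = (4.44625/15)/(7.7/10) = 0.296417/0.77 = 0.3850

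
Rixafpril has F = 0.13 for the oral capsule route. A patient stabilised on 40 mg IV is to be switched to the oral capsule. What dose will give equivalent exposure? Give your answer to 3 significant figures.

D_oral = 308 mg

For equal systemic exposure: F × D_ev = D_iv
D_ev = D_iv / F = 40 / 0.13 = 307.692 mg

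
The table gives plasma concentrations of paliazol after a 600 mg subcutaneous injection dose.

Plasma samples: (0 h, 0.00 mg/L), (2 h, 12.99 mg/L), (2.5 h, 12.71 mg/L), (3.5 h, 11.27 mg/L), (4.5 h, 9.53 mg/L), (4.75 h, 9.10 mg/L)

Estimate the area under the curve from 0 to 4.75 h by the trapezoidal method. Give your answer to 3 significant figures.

Trapezoidal AUC_0→4.75:
  [0→2]: (0.00+12.99)/2 × 2 = 12.99
  [2→2.5]: (12.99+12.71)/2 × 0.5 = 6.425
  [2.5→3.5]: (12.71+11.27)/2 × 1 = 11.99
  [3.5→4.5]: (11.27+9.53)/2 × 1 = 10.4
  [4.5→4.75]: (9.53+9.10)/2 × 0.25 = 2.32875
  Sum = 44.13375 mg/L·h

AUC = 44.1 mg/L·h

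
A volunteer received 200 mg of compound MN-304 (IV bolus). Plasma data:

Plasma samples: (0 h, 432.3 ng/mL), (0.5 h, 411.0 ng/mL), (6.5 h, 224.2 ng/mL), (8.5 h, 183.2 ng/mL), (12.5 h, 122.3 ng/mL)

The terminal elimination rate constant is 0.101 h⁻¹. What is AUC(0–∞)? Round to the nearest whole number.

AUC = 4346 ng/mL·h

Trapezoidal AUC_0→12.5:
  [0→0.5]: (432.3+411.0)/2 × 0.5 = 210.825
  [0.5→6.5]: (411.0+224.2)/2 × 6 = 1905.6
  [6.5→8.5]: (224.2+183.2)/2 × 2 = 407.4
  [8.5→12.5]: (183.2+122.3)/2 × 4 = 611.0
  Sum = 3134.825 ng/mL·h
Extrapolated tail: C_last / k_e = 122.3 / 0.101 = 1210.891
AUC_0→∞ = 3134.825 + 1210.891 = 4345.716 ng/mL·h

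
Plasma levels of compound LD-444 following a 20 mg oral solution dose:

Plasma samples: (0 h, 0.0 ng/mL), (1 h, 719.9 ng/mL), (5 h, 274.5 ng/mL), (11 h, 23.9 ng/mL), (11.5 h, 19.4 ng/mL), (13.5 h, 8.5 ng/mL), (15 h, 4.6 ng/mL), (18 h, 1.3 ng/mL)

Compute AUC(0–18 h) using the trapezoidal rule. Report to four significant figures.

Trapezoidal AUC_0→18:
  [0→1]: (0.0+719.9)/2 × 1 = 359.95
  [1→5]: (719.9+274.5)/2 × 4 = 1988.8
  [5→11]: (274.5+23.9)/2 × 6 = 895.2
  [11→11.5]: (23.9+19.4)/2 × 0.5 = 10.825
  [11.5→13.5]: (19.4+8.5)/2 × 2 = 27.9
  [13.5→15]: (8.5+4.6)/2 × 1.5 = 9.825
  [15→18]: (4.6+1.3)/2 × 3 = 8.85
  Sum = 3301.35 ng/mL·h

AUC = 3301 ng/mL·h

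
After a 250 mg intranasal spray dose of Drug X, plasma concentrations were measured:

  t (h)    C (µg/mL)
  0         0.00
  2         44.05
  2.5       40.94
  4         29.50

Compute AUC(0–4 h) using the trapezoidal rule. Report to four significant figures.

Trapezoidal AUC_0→4:
  [0→2]: (0.00+44.05)/2 × 2 = 44.05
  [2→2.5]: (44.05+40.94)/2 × 0.5 = 21.2475
  [2.5→4]: (40.94+29.50)/2 × 1.5 = 52.83
  Sum = 118.1275 µg/mL·h

AUC = 118.1 µg/mL·h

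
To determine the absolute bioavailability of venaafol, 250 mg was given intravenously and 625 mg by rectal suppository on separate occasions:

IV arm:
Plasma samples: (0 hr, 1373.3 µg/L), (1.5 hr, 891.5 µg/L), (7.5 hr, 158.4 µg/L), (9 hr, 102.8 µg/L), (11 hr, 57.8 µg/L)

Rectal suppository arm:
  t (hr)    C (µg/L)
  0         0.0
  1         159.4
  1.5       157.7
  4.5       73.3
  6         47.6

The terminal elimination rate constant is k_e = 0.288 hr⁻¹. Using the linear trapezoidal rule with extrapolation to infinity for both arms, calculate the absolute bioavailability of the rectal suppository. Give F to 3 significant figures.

Trapezoidal AUC_0→11 (IV):
  [0→1.5]: (1373.3+891.5)/2 × 1.5 = 1698.6
  [1.5→7.5]: (891.5+158.4)/2 × 6 = 3149.7
  [7.5→9]: (158.4+102.8)/2 × 1.5 = 195.9
  [9→11]: (102.8+57.8)/2 × 2 = 160.6
  Sum = 5204.8 µg/L·hr
IV tail: 57.8/0.288 = 200.694; AUC_iv,0→∞ = 5204.8 + 200.694 = 5405.494 µg/L·hr
Trapezoidal AUC_0→6 (rectal suppository):
  [0→1]: (0.0+159.4)/2 × 1 = 79.7
  [1→1.5]: (159.4+157.7)/2 × 0.5 = 79.275
  [1.5→4.5]: (157.7+73.3)/2 × 3 = 346.5
  [4.5→6]: (73.3+47.6)/2 × 1.5 = 90.675
  Sum = 596.15 µg/L·hr
rectal suppository tail: 47.6/0.288 = 165.278; AUC_ev,0→∞ = 596.15 + 165.278 = 761.428 µg/L·hr
F = (AUC_ev/D_ev)/(AUC_iv/D_iv) = (761.428/625)/(5405.494/250) = 1.2182848/21.621976 = 0.0563

F = 0.0563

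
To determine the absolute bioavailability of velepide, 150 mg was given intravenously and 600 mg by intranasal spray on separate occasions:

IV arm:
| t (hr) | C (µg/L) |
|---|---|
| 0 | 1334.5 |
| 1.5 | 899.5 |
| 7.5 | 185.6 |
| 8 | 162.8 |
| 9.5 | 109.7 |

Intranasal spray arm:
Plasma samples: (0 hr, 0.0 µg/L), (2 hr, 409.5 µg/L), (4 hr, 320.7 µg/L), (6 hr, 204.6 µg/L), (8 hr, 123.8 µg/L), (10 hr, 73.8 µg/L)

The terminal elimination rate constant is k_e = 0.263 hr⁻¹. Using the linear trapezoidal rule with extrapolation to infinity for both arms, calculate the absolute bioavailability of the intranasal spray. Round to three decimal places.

Trapezoidal AUC_0→9.5 (IV):
  [0→1.5]: (1334.5+899.5)/2 × 1.5 = 1675.5
  [1.5→7.5]: (899.5+185.6)/2 × 6 = 3255.3
  [7.5→8]: (185.6+162.8)/2 × 0.5 = 87.1
  [8→9.5]: (162.8+109.7)/2 × 1.5 = 204.375
  Sum = 5222.275 µg/L·hr
IV tail: 109.7/0.263 = 417.110; AUC_iv,0→∞ = 5222.275 + 417.110 = 5639.385 µg/L·hr
Trapezoidal AUC_0→10 (intranasal spray):
  [0→2]: (0.0+409.5)/2 × 2 = 409.5
  [2→4]: (409.5+320.7)/2 × 2 = 730.2
  [4→6]: (320.7+204.6)/2 × 2 = 525.3
  [6→8]: (204.6+123.8)/2 × 2 = 328.4
  [8→10]: (123.8+73.8)/2 × 2 = 197.6
  Sum = 2191.0 µg/L·hr
intranasal spray tail: 73.8/0.263 = 280.608; AUC_ev,0→∞ = 2191.0 + 280.608 = 2471.608 µg/L·hr
F = (AUC_ev/D_ev)/(AUC_iv/D_iv) = (2471.608/600)/(5639.385/150) = 4.11935/37.5959 = 0.1096

F = 0.110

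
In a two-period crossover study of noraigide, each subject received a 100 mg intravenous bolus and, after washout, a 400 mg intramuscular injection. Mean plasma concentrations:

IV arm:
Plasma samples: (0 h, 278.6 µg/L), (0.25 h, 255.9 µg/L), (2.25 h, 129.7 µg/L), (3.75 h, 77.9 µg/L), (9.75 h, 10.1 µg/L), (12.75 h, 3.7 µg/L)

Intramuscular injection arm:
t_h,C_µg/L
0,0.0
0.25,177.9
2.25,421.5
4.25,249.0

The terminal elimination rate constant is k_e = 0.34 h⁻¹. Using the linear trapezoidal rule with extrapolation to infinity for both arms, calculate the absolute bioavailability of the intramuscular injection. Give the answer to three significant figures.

Trapezoidal AUC_0→12.75 (IV):
  [0→0.25]: (278.6+255.9)/2 × 0.25 = 66.8125
  [0.25→2.25]: (255.9+129.7)/2 × 2 = 385.6
  [2.25→3.75]: (129.7+77.9)/2 × 1.5 = 155.7
  [3.75→9.75]: (77.9+10.1)/2 × 6 = 264.0
  [9.75→12.75]: (10.1+3.7)/2 × 3 = 20.7
  Sum = 892.8125 µg/L·h
IV tail: 3.7/0.34 = 10.882; AUC_iv,0→∞ = 892.8125 + 10.882 = 903.6945 µg/L·h
Trapezoidal AUC_0→4.25 (intramuscular injection):
  [0→0.25]: (0.0+177.9)/2 × 0.25 = 22.2375
  [0.25→2.25]: (177.9+421.5)/2 × 2 = 599.4
  [2.25→4.25]: (421.5+249.0)/2 × 2 = 670.5
  Sum = 1292.1375 µg/L·h
intramuscular injection tail: 249.0/0.34 = 732.353; AUC_ev,0→∞ = 1292.1375 + 732.353 = 2024.4905 µg/L·h
F = (AUC_ev/D_ev)/(AUC_iv/D_iv) = (2024.4905/400)/(903.6945/100) = 5.06123/9.036945 = 0.5601

F = 0.560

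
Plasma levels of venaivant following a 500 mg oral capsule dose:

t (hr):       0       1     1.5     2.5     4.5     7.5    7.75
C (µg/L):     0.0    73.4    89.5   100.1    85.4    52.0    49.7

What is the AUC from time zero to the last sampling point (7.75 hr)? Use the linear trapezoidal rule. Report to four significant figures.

AUC = 576.5 µg/L·hr

Trapezoidal AUC_0→7.75:
  [0→1]: (0.0+73.4)/2 × 1 = 36.7
  [1→1.5]: (73.4+89.5)/2 × 0.5 = 40.725
  [1.5→2.5]: (89.5+100.1)/2 × 1 = 94.8
  [2.5→4.5]: (100.1+85.4)/2 × 2 = 185.5
  [4.5→7.5]: (85.4+52.0)/2 × 3 = 206.1
  [7.5→7.75]: (52.0+49.7)/2 × 0.25 = 12.7125
  Sum = 576.5375 µg/L·hr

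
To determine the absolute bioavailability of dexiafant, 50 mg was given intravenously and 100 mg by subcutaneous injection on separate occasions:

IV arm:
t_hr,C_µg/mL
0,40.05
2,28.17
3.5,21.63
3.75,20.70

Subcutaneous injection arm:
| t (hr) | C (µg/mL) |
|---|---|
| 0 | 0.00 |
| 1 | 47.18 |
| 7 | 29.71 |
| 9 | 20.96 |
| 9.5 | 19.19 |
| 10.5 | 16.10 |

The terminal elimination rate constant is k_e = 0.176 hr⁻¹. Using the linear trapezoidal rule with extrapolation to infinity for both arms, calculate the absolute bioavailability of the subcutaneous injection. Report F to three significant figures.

Trapezoidal AUC_0→3.75 (IV):
  [0→2]: (40.05+28.17)/2 × 2 = 68.22
  [2→3.5]: (28.17+21.63)/2 × 1.5 = 37.35
  [3.5→3.75]: (21.63+20.70)/2 × 0.25 = 5.29125
  Sum = 110.86125 µg/mL·hr
IV tail: 20.70/0.176 = 117.614; AUC_iv,0→∞ = 110.86125 + 117.614 = 228.47525 µg/mL·hr
Trapezoidal AUC_0→10.5 (subcutaneous injection):
  [0→1]: (0.00+47.18)/2 × 1 = 23.59
  [1→7]: (47.18+29.71)/2 × 6 = 230.67
  [7→9]: (29.71+20.96)/2 × 2 = 50.67
  [9→9.5]: (20.96+19.19)/2 × 0.5 = 10.0375
  [9.5→10.5]: (19.19+16.10)/2 × 1 = 17.645
  Sum = 332.6125 µg/mL·hr
subcutaneous injection tail: 16.10/0.176 = 91.477; AUC_ev,0→∞ = 332.6125 + 91.477 = 424.0895 µg/mL·hr
F = (AUC_ev/D_ev)/(AUC_iv/D_iv) = (424.0895/100)/(228.47525/50) = 4.240895/4.569505 = 0.9281

F = 0.928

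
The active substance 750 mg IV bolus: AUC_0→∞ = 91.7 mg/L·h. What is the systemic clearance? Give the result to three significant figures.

CL = Dose_iv / AUC_0→∞
   = 750 / 91.7 = 8.17884 L/h

CL = 8.18 L/h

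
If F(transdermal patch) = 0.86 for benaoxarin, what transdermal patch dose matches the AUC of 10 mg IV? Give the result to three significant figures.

D_transdermal = 11.6 mg

For equal systemic exposure: F × D_ev = D_iv
D_ev = D_iv / F = 10 / 0.86 = 11.6279 mg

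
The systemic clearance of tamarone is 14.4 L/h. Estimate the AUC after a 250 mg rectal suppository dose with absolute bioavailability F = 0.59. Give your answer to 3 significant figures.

AUC_0→∞ = F × Dose / CL
        = 0.59 × 250 / 14.4 = 10.2431 mg/L·h

AUC = 10.2 mg/L·h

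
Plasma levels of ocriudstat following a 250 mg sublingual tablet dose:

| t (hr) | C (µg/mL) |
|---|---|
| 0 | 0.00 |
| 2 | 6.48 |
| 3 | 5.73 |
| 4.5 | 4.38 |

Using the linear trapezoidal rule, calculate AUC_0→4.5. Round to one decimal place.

AUC = 20.2 µg/mL·hr

Trapezoidal AUC_0→4.5:
  [0→2]: (0.00+6.48)/2 × 2 = 6.48
  [2→3]: (6.48+5.73)/2 × 1 = 6.105
  [3→4.5]: (5.73+4.38)/2 × 1.5 = 7.5825
  Sum = 20.1675 µg/mL·hr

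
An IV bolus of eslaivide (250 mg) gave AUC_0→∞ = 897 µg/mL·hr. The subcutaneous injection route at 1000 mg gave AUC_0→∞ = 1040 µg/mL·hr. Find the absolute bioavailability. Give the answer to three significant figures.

F = 0.290

F = (AUC_ev / D_ev) / (AUC_iv / D_iv)
  = (1040/1000) / (897/250)
  = 1.04 / 3.588 = 0.2899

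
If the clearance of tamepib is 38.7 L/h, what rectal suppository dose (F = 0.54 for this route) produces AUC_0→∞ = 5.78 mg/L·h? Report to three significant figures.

Dose = CL × AUC_0→∞ / F
     = 38.7 × 5.78 / 0.54 = 414.233 mg

Dose = 414 mg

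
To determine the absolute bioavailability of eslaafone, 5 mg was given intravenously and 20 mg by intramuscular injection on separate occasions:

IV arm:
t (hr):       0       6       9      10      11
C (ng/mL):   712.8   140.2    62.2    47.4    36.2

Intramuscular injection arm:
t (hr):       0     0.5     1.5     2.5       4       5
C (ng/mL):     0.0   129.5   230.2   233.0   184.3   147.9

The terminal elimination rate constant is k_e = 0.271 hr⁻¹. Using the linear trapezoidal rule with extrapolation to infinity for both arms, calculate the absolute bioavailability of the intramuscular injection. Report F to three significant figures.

Trapezoidal AUC_0→11 (IV):
  [0→6]: (712.8+140.2)/2 × 6 = 2559.0
  [6→9]: (140.2+62.2)/2 × 3 = 303.6
  [9→10]: (62.2+47.4)/2 × 1 = 54.8
  [10→11]: (47.4+36.2)/2 × 1 = 41.8
  Sum = 2959.2 ng/mL·hr
IV tail: 36.2/0.271 = 133.579; AUC_iv,0→∞ = 2959.2 + 133.579 = 3092.779 ng/mL·hr
Trapezoidal AUC_0→5 (intramuscular injection):
  [0→0.5]: (0.0+129.5)/2 × 0.5 = 32.375
  [0.5→1.5]: (129.5+230.2)/2 × 1 = 179.85
  [1.5→2.5]: (230.2+233.0)/2 × 1 = 231.6
  [2.5→4]: (233.0+184.3)/2 × 1.5 = 312.975
  [4→5]: (184.3+147.9)/2 × 1 = 166.1
  Sum = 922.9 ng/mL·hr
intramuscular injection tail: 147.9/0.271 = 545.756; AUC_ev,0→∞ = 922.9 + 545.756 = 1468.656 ng/mL·hr
F = (AUC_ev/D_ev)/(AUC_iv/D_iv) = (1468.656/20)/(3092.779/5) = 73.4328/618.5558 = 0.1187

F = 0.119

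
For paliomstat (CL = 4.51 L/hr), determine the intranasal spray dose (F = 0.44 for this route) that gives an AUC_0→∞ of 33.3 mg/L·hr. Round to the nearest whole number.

Dose = 341 mg

Dose = CL × AUC_0→∞ / F
     = 4.51 × 33.3 / 0.44 = 341.325 mg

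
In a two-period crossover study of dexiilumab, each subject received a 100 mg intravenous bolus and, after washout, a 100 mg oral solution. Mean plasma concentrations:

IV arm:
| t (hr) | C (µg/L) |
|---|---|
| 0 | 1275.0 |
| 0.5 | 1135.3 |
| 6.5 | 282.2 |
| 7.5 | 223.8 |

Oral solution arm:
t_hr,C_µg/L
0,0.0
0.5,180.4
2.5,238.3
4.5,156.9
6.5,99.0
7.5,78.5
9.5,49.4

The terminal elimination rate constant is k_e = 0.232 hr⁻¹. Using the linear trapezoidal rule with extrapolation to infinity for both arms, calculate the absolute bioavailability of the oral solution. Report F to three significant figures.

Trapezoidal AUC_0→7.5 (IV):
  [0→0.5]: (1275.0+1135.3)/2 × 0.5 = 602.575
  [0.5→6.5]: (1135.3+282.2)/2 × 6 = 4252.5
  [6.5→7.5]: (282.2+223.8)/2 × 1 = 253.0
  Sum = 5108.075 µg/L·hr
IV tail: 223.8/0.232 = 964.655; AUC_iv,0→∞ = 5108.075 + 964.655 = 6072.73 µg/L·hr
Trapezoidal AUC_0→9.5 (oral solution):
  [0→0.5]: (0.0+180.4)/2 × 0.5 = 45.1
  [0.5→2.5]: (180.4+238.3)/2 × 2 = 418.7
  [2.5→4.5]: (238.3+156.9)/2 × 2 = 395.2
  [4.5→6.5]: (156.9+99.0)/2 × 2 = 255.9
  [6.5→7.5]: (99.0+78.5)/2 × 1 = 88.75
  [7.5→9.5]: (78.5+49.4)/2 × 2 = 127.9
  Sum = 1331.55 µg/L·hr
oral solution tail: 49.4/0.232 = 212.931; AUC_ev,0→∞ = 1331.55 + 212.931 = 1544.481 µg/L·hr
F = (AUC_ev/D_ev)/(AUC_iv/D_iv) = (1544.481/100)/(6072.73/100) = 15.44481/60.7273 = 0.2543

F = 0.254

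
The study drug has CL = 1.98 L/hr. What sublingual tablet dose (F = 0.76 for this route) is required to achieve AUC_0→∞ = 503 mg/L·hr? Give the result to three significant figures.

Dose = 1310 mg

Dose = CL × AUC_0→∞ / F
     = 1.98 × 503 / 0.76 = 1310.45 mg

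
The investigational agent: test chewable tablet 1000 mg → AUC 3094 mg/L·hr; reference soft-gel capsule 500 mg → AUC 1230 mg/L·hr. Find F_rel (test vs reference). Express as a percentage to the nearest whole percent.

F_rel = (AUC_test/D_test) / (AUC_ref/D_ref)
      = (3094/1000) / (1230/500)
      = 3.094 / 2.46 = 1.2577 = 125.77%

F_rel = 126%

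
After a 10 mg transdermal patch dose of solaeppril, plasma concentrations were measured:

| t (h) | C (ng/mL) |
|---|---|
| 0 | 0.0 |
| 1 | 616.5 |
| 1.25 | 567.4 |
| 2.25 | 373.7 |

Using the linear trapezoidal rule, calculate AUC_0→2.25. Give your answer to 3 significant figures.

AUC = 927 ng/mL·h

Trapezoidal AUC_0→2.25:
  [0→1]: (0.0+616.5)/2 × 1 = 308.25
  [1→1.25]: (616.5+567.4)/2 × 0.25 = 147.9875
  [1.25→2.25]: (567.4+373.7)/2 × 1 = 470.55
  Sum = 926.7875 ng/mL·h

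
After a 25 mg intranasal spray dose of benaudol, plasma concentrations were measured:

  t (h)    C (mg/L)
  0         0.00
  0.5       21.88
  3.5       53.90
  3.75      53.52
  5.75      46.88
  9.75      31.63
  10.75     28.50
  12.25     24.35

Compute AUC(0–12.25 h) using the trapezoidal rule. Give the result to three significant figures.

AUC = 460 mg/L·h

Trapezoidal AUC_0→12.25:
  [0→0.5]: (0.00+21.88)/2 × 0.5 = 5.47
  [0.5→3.5]: (21.88+53.90)/2 × 3 = 113.67
  [3.5→3.75]: (53.90+53.52)/2 × 0.25 = 13.4275
  [3.75→5.75]: (53.52+46.88)/2 × 2 = 100.4
  [5.75→9.75]: (46.88+31.63)/2 × 4 = 157.02
  [9.75→10.75]: (31.63+28.50)/2 × 1 = 30.065
  [10.75→12.25]: (28.50+24.35)/2 × 1.5 = 39.6375
  Sum = 459.69 mg/L·h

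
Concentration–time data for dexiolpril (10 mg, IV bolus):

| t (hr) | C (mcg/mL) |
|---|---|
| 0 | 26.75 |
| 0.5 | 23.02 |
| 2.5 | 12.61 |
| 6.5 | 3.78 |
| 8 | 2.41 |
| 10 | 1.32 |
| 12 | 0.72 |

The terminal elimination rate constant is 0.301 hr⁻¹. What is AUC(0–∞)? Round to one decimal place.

AUC = 93.7 mcg/mL·hr

Trapezoidal AUC_0→12:
  [0→0.5]: (26.75+23.02)/2 × 0.5 = 12.4425
  [0.5→2.5]: (23.02+12.61)/2 × 2 = 35.63
  [2.5→6.5]: (12.61+3.78)/2 × 4 = 32.78
  [6.5→8]: (3.78+2.41)/2 × 1.5 = 4.6425
  [8→10]: (2.41+1.32)/2 × 2 = 3.73
  [10→12]: (1.32+0.72)/2 × 2 = 2.04
  Sum = 91.265 mcg/mL·hr
Extrapolated tail: C_last / k_e = 0.72 / 0.301 = 2.392
AUC_0→∞ = 91.265 + 2.392 = 93.657 mcg/mL·hr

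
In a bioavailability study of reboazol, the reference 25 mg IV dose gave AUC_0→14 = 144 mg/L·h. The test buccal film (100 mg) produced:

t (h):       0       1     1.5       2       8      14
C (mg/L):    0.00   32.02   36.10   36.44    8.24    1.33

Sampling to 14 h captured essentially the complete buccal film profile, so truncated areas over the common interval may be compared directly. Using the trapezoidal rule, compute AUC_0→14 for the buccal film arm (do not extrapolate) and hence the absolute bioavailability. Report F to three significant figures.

F = 0.371

Trapezoidal AUC_0→14 (buccal film):
  [0→1]: (0.00+32.02)/2 × 1 = 16.01
  [1→1.5]: (32.02+36.10)/2 × 0.5 = 17.03
  [1.5→2]: (36.10+36.44)/2 × 0.5 = 18.135
  [2→8]: (36.44+8.24)/2 × 6 = 134.04
  [8→14]: (8.24+1.33)/2 × 6 = 28.71
  Sum = 213.925 mg/L·h
F = (AUC_ev/D_ev)/(AUC_iv/D_iv) = (213.925/100)/(144/25) = 2.13925/5.76 = 0.3714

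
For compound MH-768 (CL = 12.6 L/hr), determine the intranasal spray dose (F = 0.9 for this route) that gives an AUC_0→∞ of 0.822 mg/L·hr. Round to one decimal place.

Dose = 11.5 mg

Dose = CL × AUC_0→∞ / F
     = 12.6 × 0.822 / 0.9 = 11.508 mg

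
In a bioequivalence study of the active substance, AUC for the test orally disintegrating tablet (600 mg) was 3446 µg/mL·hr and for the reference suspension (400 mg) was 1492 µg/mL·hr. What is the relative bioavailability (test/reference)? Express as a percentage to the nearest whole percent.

F_rel = 154%

F_rel = (AUC_test/D_test) / (AUC_ref/D_ref)
      = (3446/600) / (1492/400)
      = 5.74333 / 3.73 = 1.5398 = 153.98%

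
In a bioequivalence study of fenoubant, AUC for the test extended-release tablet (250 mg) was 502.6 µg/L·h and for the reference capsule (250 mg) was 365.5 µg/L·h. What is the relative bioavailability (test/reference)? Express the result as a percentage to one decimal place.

F_rel = 137.5%

F_rel = (AUC_test/D_test) / (AUC_ref/D_ref)
      = (502.6/250) / (365.5/250)
      = 2.0104 / 1.462 = 1.3751 = 137.51%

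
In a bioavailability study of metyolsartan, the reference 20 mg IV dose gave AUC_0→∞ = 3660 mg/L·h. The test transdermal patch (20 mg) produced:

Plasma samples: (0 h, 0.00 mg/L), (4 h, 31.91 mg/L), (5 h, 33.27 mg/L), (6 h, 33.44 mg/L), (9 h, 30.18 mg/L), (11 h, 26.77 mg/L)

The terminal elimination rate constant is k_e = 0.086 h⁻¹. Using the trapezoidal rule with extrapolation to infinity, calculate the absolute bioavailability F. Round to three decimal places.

F = 0.162

Trapezoidal AUC_0→11 (transdermal patch):
  [0→4]: (0.00+31.91)/2 × 4 = 63.82
  [4→5]: (31.91+33.27)/2 × 1 = 32.59
  [5→6]: (33.27+33.44)/2 × 1 = 33.355
  [6→9]: (33.44+30.18)/2 × 3 = 95.43
  [9→11]: (30.18+26.77)/2 × 2 = 56.95
  Sum = 282.145 mg/L·h
Tail: C_last/k_e = 26.77/0.086 = 311.279
AUC_0→∞ (transdermal patch) = 282.145 + 311.279 = 593.424 mg/L·h
F = (AUC_ev/D_ev)/(AUC_iv/D_iv) = (593.424/20)/(3660/20) = 29.6712/183 = 0.1621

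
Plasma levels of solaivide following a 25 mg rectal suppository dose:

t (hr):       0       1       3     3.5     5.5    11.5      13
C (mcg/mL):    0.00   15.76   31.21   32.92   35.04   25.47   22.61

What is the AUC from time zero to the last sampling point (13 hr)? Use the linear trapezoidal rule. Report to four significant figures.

Trapezoidal AUC_0→13:
  [0→1]: (0.00+15.76)/2 × 1 = 7.88
  [1→3]: (15.76+31.21)/2 × 2 = 46.97
  [3→3.5]: (31.21+32.92)/2 × 0.5 = 16.0325
  [3.5→5.5]: (32.92+35.04)/2 × 2 = 67.96
  [5.5→11.5]: (35.04+25.47)/2 × 6 = 181.53
  [11.5→13]: (25.47+22.61)/2 × 1.5 = 36.06
  Sum = 356.4325 mcg/mL·hr

AUC = 356.4 mcg/mL·hr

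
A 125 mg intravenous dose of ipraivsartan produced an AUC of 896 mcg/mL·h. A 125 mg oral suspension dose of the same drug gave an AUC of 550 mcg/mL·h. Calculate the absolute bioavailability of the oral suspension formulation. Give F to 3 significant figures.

F = (AUC_ev / D_ev) / (AUC_iv / D_iv)
  = (550/125) / (896/125)
  = 4.4 / 7.168 = 0.6138

F = 0.614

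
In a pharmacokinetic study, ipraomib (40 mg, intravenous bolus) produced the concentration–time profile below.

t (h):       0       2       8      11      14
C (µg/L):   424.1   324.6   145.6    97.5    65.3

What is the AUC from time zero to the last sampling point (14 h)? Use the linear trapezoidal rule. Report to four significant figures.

Trapezoidal AUC_0→14:
  [0→2]: (424.1+324.6)/2 × 2 = 748.7
  [2→8]: (324.6+145.6)/2 × 6 = 1410.6
  [8→11]: (145.6+97.5)/2 × 3 = 364.65
  [11→14]: (97.5+65.3)/2 × 3 = 244.2
  Sum = 2768.15 µg/L·h

AUC = 2768 µg/L·h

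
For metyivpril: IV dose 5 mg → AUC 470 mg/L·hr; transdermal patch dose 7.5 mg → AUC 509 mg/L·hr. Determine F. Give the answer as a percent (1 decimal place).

F = 72.2%

F = (AUC_ev / D_ev) / (AUC_iv / D_iv)
  = (509/7.5) / (470/5)
  = 67.8667 / 94 = 0.7220
  = 72.20%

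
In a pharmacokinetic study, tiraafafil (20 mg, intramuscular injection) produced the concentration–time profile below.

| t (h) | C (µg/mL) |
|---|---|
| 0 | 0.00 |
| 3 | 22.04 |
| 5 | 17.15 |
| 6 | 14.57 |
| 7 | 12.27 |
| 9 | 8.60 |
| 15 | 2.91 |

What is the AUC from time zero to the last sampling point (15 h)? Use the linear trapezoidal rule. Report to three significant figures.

Trapezoidal AUC_0→15:
  [0→3]: (0.00+22.04)/2 × 3 = 33.06
  [3→5]: (22.04+17.15)/2 × 2 = 39.19
  [5→6]: (17.15+14.57)/2 × 1 = 15.86
  [6→7]: (14.57+12.27)/2 × 1 = 13.42
  [7→9]: (12.27+8.60)/2 × 2 = 20.87
  [9→15]: (8.60+2.91)/2 × 6 = 34.53
  Sum = 156.93 µg/mL·h

AUC = 157 µg/mL·h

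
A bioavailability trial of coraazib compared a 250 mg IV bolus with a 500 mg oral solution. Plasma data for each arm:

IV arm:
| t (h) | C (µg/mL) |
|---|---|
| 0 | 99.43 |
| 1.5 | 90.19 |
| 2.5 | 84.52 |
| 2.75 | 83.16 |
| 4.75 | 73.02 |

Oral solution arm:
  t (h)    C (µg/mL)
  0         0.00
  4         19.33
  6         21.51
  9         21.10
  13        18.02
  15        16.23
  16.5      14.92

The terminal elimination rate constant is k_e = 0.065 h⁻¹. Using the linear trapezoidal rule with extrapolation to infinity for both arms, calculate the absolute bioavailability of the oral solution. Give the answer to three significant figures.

Trapezoidal AUC_0→4.75 (IV):
  [0→1.5]: (99.43+90.19)/2 × 1.5 = 142.215
  [1.5→2.5]: (90.19+84.52)/2 × 1 = 87.355
  [2.5→2.75]: (84.52+83.16)/2 × 0.25 = 20.96
  [2.75→4.75]: (83.16+73.02)/2 × 2 = 156.18
  Sum = 406.71 µg/mL·h
IV tail: 73.02/0.065 = 1123.385; AUC_iv,0→∞ = 406.71 + 1123.385 = 1530.095 µg/mL·h
Trapezoidal AUC_0→16.5 (oral solution):
  [0→4]: (0.00+19.33)/2 × 4 = 38.66
  [4→6]: (19.33+21.51)/2 × 2 = 40.84
  [6→9]: (21.51+21.10)/2 × 3 = 63.915
  [9→13]: (21.10+18.02)/2 × 4 = 78.24
  [13→15]: (18.02+16.23)/2 × 2 = 34.25
  [15→16.5]: (16.23+14.92)/2 × 1.5 = 23.3625
  Sum = 279.2675 µg/mL·h
oral solution tail: 14.92/0.065 = 229.538; AUC_ev,0→∞ = 279.2675 + 229.538 = 508.8055 µg/mL·h
F = (AUC_ev/D_ev)/(AUC_iv/D_iv) = (508.8055/500)/(1530.095/250) = 1.017611/6.12038 = 0.1663

F = 0.166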